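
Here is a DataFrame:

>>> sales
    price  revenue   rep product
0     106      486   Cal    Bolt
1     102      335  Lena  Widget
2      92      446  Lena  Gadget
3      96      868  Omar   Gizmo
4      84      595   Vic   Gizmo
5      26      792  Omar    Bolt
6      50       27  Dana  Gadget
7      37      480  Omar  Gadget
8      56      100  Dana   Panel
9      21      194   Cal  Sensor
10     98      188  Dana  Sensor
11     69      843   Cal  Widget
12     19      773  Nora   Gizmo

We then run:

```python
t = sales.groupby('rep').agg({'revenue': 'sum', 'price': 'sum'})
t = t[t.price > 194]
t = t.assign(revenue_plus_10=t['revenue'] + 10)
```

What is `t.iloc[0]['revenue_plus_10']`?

group by rep: sum(revenue), sum(price):
      revenue  price
rep                 
Cal      1523    196
Dana      315    204
Lena      781    194
Nora      773     19
Omar     2140    159
Vic       595     84
filter rows where price > 194:
      revenue  price
rep                 
Cal      1523    196
Dana      315    204
add column revenue_plus_10 = t['revenue'] + 10:
      revenue  price  revenue_plus_10
rep                                  
Cal      1523    196             1533
Dana      315    204              325
Taking the value at position 0, column 'revenue_plus_10' gives 1533.

1533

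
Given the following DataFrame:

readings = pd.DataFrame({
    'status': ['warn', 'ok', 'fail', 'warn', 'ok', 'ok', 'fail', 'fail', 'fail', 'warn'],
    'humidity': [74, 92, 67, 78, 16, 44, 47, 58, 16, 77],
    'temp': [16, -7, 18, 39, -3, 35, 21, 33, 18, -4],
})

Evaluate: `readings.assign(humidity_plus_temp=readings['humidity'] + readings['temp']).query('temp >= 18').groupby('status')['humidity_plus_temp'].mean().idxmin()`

add column humidity_plus_temp = readings['humidity'] + readings['temp']:
  status  humidity  temp  humidity_plus_temp
0   warn        74    16                  90
1     ok        92    -7                  85
2   fail        67    18                  85
3   warn        78    39                 117
4     ok        16    -3                  13
5     ok        44    35                  79
6   fail        47    21                  68
7   fail        58    33                  91
8   fail        16    18                  34
9   warn        77    -4                  73
filter rows where temp >= 18:
  status  humidity  temp  humidity_plus_temp
2   fail        67    18                  85
3   warn        78    39                 117
5     ok        44    35                  79
6   fail        47    21                  68
7   fail        58    33                  91
8   fail        16    18                  34
group by status, mean of humidity_plus_temp:
status
fail     69.5
ok       79.0
warn    117.0
Name: humidity_plus_temp, dtype: float64
Finally, label with the smallest value = fail.

fail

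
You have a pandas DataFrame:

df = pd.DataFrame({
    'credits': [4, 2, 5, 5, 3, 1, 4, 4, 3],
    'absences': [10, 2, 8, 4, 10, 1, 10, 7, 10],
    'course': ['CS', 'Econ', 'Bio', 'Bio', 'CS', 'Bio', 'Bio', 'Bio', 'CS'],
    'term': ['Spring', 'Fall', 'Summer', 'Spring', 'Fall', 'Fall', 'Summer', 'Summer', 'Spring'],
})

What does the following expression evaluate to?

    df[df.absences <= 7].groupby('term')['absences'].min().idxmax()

Summer

filter rows where absences <= 7:
   credits  absences course    term
1        2         2   Econ    Fall
3        5         4    Bio  Spring
5        1         1    Bio    Fall
7        4         7    Bio  Summer
group by term, min of absences:
term
Fall      1
Spring    4
Summer    7
Name: absences, dtype: int64
Reading off the label with the largest value, we get Summer.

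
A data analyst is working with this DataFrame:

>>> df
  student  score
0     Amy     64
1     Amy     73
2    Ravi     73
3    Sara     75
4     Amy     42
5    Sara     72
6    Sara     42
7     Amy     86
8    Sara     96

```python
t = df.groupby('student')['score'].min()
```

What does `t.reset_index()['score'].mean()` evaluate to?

group by student, min of score:
student
Amy     42
Ravi    73
Sara    42
Name: score, dtype: int64
reset_index():
  student  score
0     Amy     42
1    Ravi     73
2    Sara     42
Then the mean of column 'score': 52.3333333333

52.3333333333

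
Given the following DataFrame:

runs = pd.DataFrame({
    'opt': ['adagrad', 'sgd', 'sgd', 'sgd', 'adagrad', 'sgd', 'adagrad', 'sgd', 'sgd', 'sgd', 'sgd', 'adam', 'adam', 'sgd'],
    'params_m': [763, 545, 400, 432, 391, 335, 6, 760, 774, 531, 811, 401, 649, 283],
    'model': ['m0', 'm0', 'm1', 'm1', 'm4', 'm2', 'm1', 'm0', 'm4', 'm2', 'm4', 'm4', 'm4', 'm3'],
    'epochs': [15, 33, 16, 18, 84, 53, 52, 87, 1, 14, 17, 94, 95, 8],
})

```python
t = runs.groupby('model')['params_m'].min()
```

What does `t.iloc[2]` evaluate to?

335

group by model, min of params_m:
model
m0    545
m1      6
m2    335
m3    283
m4    391
Name: params_m, dtype: int64
Hence 335.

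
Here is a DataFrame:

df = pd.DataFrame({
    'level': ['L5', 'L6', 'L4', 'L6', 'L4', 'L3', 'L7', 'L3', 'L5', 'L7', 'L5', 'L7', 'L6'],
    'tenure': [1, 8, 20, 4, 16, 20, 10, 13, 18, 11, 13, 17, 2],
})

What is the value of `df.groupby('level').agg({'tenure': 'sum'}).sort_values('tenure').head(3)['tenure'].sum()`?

79

group by level, sum of tenure:
       tenure
level        
L3         33
L4         36
L5         32
L6         14
L7         38
sort by tenure:
       tenure
level        
L6         14
L5         32
L3         33
L4         36
L7         38
take first 3 rows:
       tenure
level        
L6         14
L5         32
L3         33
sum of column 'tenure' → 79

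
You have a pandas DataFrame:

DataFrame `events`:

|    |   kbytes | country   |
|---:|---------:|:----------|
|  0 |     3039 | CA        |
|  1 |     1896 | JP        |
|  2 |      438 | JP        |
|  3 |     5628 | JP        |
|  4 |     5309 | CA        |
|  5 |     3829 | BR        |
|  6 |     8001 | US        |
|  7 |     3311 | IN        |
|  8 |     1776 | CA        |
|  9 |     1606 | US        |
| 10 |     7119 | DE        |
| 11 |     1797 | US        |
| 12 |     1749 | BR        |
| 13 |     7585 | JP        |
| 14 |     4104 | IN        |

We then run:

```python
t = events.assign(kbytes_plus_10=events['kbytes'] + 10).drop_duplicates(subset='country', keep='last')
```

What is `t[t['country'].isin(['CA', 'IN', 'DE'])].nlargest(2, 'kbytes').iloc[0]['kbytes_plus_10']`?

7129

add column kbytes_plus_10 = events['kbytes'] + 10:
    kbytes country  kbytes_plus_10
0     3039      CA            3049
1     1896      JP            1906
2      438      JP             448
3     5628      JP            5638
4     5309      CA            5319
5     3829      BR            3839
6     8001      US            8011
7     3311      IN            3321
8     1776      CA            1786
9     1606      US            1616
10    7119      DE            7129
11    1797      US            1807
12    1749      BR            1759
13    7585      JP            7595
14    4104      IN            4114
drop duplicate country (keep=last):
    kbytes country  kbytes_plus_10
8     1776      CA            1786
10    7119      DE            7129
11    1797      US            1807
12    1749      BR            1759
13    7585      JP            7595
14    4104      IN            4114
filter rows where country in ['CA', 'IN', 'DE']:
    kbytes country  kbytes_plus_10
8     1776      CA            1786
10    7119      DE            7129
14    4104      IN            4114
take 2 rows with largest kbytes:
    kbytes country  kbytes_plus_10
10    7119      DE            7129
14    4104      IN            4114
Then the value at position 0, column 'kbytes_plus_10': 7129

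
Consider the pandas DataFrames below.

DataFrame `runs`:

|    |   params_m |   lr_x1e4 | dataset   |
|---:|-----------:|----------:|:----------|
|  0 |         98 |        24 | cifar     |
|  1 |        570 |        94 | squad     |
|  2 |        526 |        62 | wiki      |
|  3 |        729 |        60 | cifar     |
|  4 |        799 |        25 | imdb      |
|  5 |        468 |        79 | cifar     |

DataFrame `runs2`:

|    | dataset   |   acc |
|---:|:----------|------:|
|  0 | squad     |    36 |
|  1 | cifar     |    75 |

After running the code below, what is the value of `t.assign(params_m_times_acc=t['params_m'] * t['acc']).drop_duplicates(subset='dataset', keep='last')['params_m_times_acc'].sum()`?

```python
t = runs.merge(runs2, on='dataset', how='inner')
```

merge on 'dataset' (how='inner') → 4 rows:
   params_m  lr_x1e4 dataset  acc
0        98       24   cifar   75
1       570       94   squad   36
2       729       60   cifar   75
3       468       79   cifar   75
add column params_m_times_acc = t['params_m'] * t['acc']:
   params_m  lr_x1e4 dataset  acc  params_m_times_acc
0        98       24   cifar   75                7350
1       570       94   squad   36               20520
2       729       60   cifar   75               54675
3       468       79   cifar   75               35100
drop duplicate dataset (keep=last):
   params_m  lr_x1e4 dataset  acc  params_m_times_acc
1       570       94   squad   36               20520
3       468       79   cifar   75               35100
Taking the sum of column 'params_m_times_acc' gives 55620.

55620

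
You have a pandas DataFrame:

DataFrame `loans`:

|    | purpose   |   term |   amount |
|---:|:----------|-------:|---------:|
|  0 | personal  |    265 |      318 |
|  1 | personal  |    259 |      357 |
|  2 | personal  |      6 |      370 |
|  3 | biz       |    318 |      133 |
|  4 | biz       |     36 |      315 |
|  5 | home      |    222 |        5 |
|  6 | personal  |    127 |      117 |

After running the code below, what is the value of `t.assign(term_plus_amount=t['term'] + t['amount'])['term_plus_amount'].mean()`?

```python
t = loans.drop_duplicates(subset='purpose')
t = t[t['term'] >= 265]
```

517.0

drop duplicate purpose (keep=first):
    purpose  term  amount
0  personal   265     318
3       biz   318     133
5      home   222       5
filter rows where term >= 265:
    purpose  term  amount
0  personal   265     318
3       biz   318     133
add column term_plus_amount = t['term'] + t['amount']:
    purpose  term  amount  term_plus_amount
0  personal   265     318               583
3       biz   318     133               451
Then the mean of column 'term_plus_amount': 517.0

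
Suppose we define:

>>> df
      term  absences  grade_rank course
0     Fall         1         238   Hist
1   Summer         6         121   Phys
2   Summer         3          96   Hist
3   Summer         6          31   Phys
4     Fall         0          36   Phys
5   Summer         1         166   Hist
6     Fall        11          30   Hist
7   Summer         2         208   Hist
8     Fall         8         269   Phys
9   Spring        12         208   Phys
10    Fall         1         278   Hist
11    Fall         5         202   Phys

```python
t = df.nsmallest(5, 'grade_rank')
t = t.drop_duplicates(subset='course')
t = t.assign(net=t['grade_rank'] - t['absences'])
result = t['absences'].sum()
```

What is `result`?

take 5 rows with smallest grade_rank:
     term  absences  grade_rank course
6    Fall        11          30   Hist
3  Summer         6          31   Phys
4    Fall         0          36   Phys
2  Summer         3          96   Hist
1  Summer         6         121   Phys
drop duplicate course (keep=first):
     term  absences  grade_rank course
6    Fall        11          30   Hist
3  Summer         6          31   Phys
add column net = t['grade_rank'] - t['absences']:
     term  absences  grade_rank course  net
6    Fall        11          30   Hist   19
3  Summer         6          31   Phys   25
Hence 17.

17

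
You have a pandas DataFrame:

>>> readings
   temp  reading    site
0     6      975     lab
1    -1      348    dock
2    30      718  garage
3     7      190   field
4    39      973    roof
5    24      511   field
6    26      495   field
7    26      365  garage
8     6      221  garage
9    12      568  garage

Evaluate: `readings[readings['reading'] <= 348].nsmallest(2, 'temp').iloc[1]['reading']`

221

filter rows where reading <= 348:
   temp  reading    site
1    -1      348    dock
3     7      190   field
8     6      221  garage
take 2 rows with smallest temp:
   temp  reading    site
1    -1      348    dock
8     6      221  garage
The value at position 1, column 'reading' is 221.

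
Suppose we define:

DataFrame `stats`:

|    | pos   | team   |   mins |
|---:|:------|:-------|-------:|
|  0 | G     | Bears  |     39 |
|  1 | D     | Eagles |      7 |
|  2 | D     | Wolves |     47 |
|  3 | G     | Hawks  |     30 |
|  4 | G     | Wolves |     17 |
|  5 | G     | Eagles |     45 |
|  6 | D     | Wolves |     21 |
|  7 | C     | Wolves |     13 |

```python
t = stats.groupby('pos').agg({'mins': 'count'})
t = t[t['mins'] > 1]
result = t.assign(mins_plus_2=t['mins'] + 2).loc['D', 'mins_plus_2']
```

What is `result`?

5

group by pos, count of mins:
     mins
pos      
C       1
D       3
G       4
filter rows where mins > 1:
     mins
pos      
D       3
G       4
add column mins_plus_2 = t['mins'] + 2:
     mins  mins_plus_2
pos                   
D       3            5
G       4            6
The value at row 'D', column 'mins_plus_2' is 5.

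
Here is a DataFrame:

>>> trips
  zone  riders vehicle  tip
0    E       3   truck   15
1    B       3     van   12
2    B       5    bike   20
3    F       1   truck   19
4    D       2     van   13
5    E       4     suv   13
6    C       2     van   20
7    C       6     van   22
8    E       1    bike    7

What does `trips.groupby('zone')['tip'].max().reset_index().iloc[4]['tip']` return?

group by zone, max of tip:
zone
B    20
C    22
D    13
E    15
F    19
Name: tip, dtype: int64
reset_index():
  zone  tip
0    B   20
1    C   22
2    D   13
3    E   15
4    F   19
Reading off the value at position 4, column 'tip', we get 19.

19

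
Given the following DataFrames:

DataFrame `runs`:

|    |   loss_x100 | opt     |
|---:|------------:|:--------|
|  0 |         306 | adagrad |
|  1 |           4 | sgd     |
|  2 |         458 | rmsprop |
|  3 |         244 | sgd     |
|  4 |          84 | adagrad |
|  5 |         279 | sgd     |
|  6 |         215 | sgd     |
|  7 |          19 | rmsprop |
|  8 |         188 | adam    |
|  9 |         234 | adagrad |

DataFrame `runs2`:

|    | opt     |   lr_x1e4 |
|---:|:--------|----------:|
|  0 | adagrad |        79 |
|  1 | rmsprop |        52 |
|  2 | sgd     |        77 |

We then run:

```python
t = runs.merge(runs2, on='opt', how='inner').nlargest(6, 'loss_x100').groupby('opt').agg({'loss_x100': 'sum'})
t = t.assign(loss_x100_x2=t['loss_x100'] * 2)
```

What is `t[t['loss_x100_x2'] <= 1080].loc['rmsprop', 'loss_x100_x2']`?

916

merge on 'opt' (how='inner') → 9 rows:
   loss_x100      opt  lr_x1e4
0        306  adagrad       79
1          4      sgd       77
2        458  rmsprop       52
3        244      sgd       77
4         84  adagrad       79
5        279      sgd       77
6        215      sgd       77
7         19  rmsprop       52
8        234  adagrad       79
take 6 rows with largest loss_x100:
   loss_x100      opt  lr_x1e4
2        458  rmsprop       52
0        306  adagrad       79
5        279      sgd       77
3        244      sgd       77
8        234  adagrad       79
6        215      sgd       77
group by opt, sum of loss_x100:
         loss_x100
opt               
adagrad        540
rmsprop        458
sgd            738
add column loss_x100_x2 = t['loss_x100'] * 2:
         loss_x100  loss_x100_x2
opt                             
adagrad        540          1080
rmsprop        458           916
sgd            738          1476
filter rows where loss_x100_x2 <= 1080:
         loss_x100  loss_x100_x2
opt                             
adagrad        540          1080
rmsprop        458           916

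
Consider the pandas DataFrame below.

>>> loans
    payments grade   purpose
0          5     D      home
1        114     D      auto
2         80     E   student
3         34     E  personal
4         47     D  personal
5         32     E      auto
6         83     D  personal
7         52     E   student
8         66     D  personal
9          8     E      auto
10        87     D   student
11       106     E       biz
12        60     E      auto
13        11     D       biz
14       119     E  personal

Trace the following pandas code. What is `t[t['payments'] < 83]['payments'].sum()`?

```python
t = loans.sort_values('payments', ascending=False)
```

sort by payments descending:
    payments grade   purpose
14       119     E  personal
1        114     D      auto
11       106     E       biz
10        87     D   student
6         83     D  personal
2         80     E   student
8         66     D  personal
12        60     E      auto
7         52     E   student
4         47     D  personal
3         34     E  personal
5         32     E      auto
13        11     D       biz
9          8     E      auto
0          5     D      home
filter rows where payments < 83:
    payments grade   purpose
2         80     E   student
8         66     D  personal
12        60     E      auto
7         52     E   student
4         47     D  personal
3         34     E  personal
5         32     E      auto
13        11     D       biz
9          8     E      auto
0          5     D      home

395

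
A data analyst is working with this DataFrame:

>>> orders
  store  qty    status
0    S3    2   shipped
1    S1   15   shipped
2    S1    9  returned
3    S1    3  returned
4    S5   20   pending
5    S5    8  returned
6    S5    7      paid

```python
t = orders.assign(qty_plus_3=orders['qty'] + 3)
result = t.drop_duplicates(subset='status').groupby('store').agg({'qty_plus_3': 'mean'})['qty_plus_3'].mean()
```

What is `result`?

add column qty_plus_3 = orders['qty'] + 3:
  store  qty    status  qty_plus_3
0    S3    2   shipped           5
1    S1   15   shipped          18
2    S1    9  returned          12
3    S1    3  returned           6
4    S5   20   pending          23
5    S5    8  returned          11
6    S5    7      paid          10
drop duplicate status (keep=first):
  store  qty    status  qty_plus_3
0    S3    2   shipped           5
2    S1    9  returned          12
4    S5   20   pending          23
6    S5    7      paid          10
group by store, mean of qty_plus_3:
       qty_plus_3
store            
S1           12.0
S3            5.0
S5           16.5
Hence 11.1666666667.

11.1666666667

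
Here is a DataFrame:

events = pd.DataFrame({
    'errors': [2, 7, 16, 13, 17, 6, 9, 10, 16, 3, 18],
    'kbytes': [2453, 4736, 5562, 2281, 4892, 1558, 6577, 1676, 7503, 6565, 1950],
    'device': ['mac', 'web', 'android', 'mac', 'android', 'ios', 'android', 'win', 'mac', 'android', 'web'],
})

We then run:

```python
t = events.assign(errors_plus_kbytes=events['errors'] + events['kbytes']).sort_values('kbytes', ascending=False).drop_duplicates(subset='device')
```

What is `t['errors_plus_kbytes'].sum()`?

add column errors_plus_kbytes = events['errors'] + events['kbytes']:
    errors  kbytes   device  errors_plus_kbytes
0        2    2453      mac                2455
1        7    4736      web                4743
2       16    5562  android                5578
3       13    2281      mac                2294
4       17    4892  android                4909
5        6    1558      ios                1564
6        9    6577  android                6586
7       10    1676      win                1686
8       16    7503      mac                7519
9        3    6565  android                6568
10      18    1950      web                1968
sort by kbytes descending:
    errors  kbytes   device  errors_plus_kbytes
8       16    7503      mac                7519
6        9    6577  android                6586
9        3    6565  android                6568
2       16    5562  android                5578
4       17    4892  android                4909
1        7    4736      web                4743
0        2    2453      mac                2455
3       13    2281      mac                2294
10      18    1950      web                1968
7       10    1676      win                1686
5        6    1558      ios                1564
drop duplicate device (keep=first):
   errors  kbytes   device  errors_plus_kbytes
8      16    7503      mac                7519
6       9    6577  android                6586
1       7    4736      web                4743
7      10    1676      win                1686
5       6    1558      ios                1564

22098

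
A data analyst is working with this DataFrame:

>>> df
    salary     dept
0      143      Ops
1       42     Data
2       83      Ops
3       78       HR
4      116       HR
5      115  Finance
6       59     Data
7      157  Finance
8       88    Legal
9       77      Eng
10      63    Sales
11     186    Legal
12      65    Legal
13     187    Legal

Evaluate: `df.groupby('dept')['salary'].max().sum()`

802

group by dept, max of salary:
dept
Data        59
Eng         77
Finance    157
HR         116
Legal      187
Ops        143
Sales       63
Name: salary, dtype: int64
The sum of the resulting series is 802.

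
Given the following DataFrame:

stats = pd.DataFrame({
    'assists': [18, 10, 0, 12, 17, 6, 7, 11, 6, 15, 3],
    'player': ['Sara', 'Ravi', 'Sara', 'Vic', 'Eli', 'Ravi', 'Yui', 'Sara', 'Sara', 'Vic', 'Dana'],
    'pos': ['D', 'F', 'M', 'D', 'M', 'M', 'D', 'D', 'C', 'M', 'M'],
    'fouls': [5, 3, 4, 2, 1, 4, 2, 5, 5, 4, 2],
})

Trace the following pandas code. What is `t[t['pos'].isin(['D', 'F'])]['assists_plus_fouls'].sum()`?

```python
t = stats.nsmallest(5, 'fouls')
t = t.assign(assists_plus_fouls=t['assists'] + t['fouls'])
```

36

take 5 rows with smallest fouls:
    assists player pos  fouls
4        17    Eli   M      1
3        12    Vic   D      2
6         7    Yui   D      2
10        3   Dana   M      2
1        10   Ravi   F      3
add column assists_plus_fouls = t['assists'] + t['fouls']:
    assists player pos  fouls  assists_plus_fouls
4        17    Eli   M      1                  18
3        12    Vic   D      2                  14
6         7    Yui   D      2                   9
10        3   Dana   M      2                   5
1        10   Ravi   F      3                  13
filter rows where pos in ['D', 'F']:
   assists player pos  fouls  assists_plus_fouls
3       12    Vic   D      2                  14
6        7    Yui   D      2                   9
1       10   Ravi   F      3                  13
Hence 36.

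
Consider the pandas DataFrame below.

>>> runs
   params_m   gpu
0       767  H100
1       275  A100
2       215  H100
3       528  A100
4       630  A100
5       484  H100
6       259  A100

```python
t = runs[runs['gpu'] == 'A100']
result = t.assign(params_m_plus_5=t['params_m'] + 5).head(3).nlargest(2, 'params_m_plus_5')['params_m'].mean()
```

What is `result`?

579.0

filter rows where gpu == 'A100':
   params_m   gpu
1       275  A100
3       528  A100
4       630  A100
6       259  A100
add column params_m_plus_5 = t['params_m'] + 5:
   params_m   gpu  params_m_plus_5
1       275  A100              280
3       528  A100              533
4       630  A100              635
6       259  A100              264
take first 3 rows:
   params_m   gpu  params_m_plus_5
1       275  A100              280
3       528  A100              533
4       630  A100              635
take 2 rows with largest params_m_plus_5:
   params_m   gpu  params_m_plus_5
4       630  A100              635
3       528  A100              533
Reading off the mean of column 'params_m', we get 579.0.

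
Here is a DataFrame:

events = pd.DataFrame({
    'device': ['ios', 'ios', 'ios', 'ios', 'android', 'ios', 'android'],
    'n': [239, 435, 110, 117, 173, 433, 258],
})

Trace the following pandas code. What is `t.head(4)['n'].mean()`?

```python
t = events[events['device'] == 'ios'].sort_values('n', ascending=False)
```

filter rows where device == 'ios':
  device    n
0    ios  239
1    ios  435
2    ios  110
3    ios  117
5    ios  433
sort by n descending:
  device    n
1    ios  435
5    ios  433
0    ios  239
3    ios  117
2    ios  110
take first 4 rows:
  device    n
1    ios  435
5    ios  433
0    ios  239
3    ios  117

306.0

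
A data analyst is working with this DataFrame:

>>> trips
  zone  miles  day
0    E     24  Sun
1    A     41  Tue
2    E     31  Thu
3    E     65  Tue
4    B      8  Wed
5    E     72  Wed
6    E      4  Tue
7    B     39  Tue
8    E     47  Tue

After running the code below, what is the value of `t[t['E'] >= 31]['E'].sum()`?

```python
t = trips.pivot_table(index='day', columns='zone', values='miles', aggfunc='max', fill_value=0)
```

pivot: rows=day, cols=zone, max(miles):
zone   A   B   E
day             
Sun    0   0  24
Thu    0   0  31
Tue   41  39  65
Wed    0   8  72
filter rows where E >= 31:
zone   A   B   E
day             
Thu    0   0  31
Tue   41  39  65
Wed    0   8  72
Hence 168.

168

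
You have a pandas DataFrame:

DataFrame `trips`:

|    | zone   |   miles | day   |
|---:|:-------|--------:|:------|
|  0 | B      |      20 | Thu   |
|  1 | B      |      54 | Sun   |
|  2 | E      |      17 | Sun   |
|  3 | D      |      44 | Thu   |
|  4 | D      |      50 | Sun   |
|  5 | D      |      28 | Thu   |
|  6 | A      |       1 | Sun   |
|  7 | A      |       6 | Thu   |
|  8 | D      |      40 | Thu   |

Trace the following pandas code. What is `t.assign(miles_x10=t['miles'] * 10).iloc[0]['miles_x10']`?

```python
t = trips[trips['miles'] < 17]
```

10

filter rows where miles < 17:
  zone  miles  day
6    A      1  Sun
7    A      6  Thu
add column miles_x10 = t['miles'] * 10:
  zone  miles  day  miles_x10
6    A      1  Sun         10
7    A      6  Thu         60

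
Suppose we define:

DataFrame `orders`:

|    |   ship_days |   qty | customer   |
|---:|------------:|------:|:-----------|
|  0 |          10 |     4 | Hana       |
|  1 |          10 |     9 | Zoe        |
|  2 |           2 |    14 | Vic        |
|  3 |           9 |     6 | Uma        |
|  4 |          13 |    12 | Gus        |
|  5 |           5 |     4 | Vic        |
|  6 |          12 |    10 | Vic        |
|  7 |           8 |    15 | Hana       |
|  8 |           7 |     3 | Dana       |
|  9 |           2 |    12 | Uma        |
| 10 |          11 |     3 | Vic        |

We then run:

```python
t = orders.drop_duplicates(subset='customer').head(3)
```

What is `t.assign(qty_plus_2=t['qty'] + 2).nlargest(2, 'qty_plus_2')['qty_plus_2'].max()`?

drop duplicate customer (keep=first):
   ship_days  qty customer
0         10    4     Hana
1         10    9      Zoe
2          2   14      Vic
3          9    6      Uma
4         13   12      Gus
8          7    3     Dana
take first 3 rows:
   ship_days  qty customer
0         10    4     Hana
1         10    9      Zoe
2          2   14      Vic
add column qty_plus_2 = t['qty'] + 2:
   ship_days  qty customer  qty_plus_2
0         10    4     Hana           6
1         10    9      Zoe          11
2          2   14      Vic          16
take 2 rows with largest qty_plus_2:
   ship_days  qty customer  qty_plus_2
2          2   14      Vic          16
1         10    9      Zoe          11
Finally, max of column 'qty_plus_2' = 16.

16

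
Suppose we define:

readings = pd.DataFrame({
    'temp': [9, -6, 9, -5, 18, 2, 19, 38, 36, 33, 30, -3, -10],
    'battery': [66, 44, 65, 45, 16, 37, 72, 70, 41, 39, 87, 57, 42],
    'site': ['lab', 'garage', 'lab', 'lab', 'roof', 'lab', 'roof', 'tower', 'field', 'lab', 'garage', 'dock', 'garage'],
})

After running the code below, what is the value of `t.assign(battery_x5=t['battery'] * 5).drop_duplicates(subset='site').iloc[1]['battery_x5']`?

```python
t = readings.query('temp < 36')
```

filter rows where temp < 36:
    temp  battery    site
0      9       66     lab
1     -6       44  garage
2      9       65     lab
3     -5       45     lab
4     18       16    roof
5      2       37     lab
6     19       72    roof
9     33       39     lab
10    30       87  garage
11    -3       57    dock
12   -10       42  garage
add column battery_x5 = t['battery'] * 5:
    temp  battery    site  battery_x5
0      9       66     lab         330
1     -6       44  garage         220
2      9       65     lab         325
3     -5       45     lab         225
4     18       16    roof          80
5      2       37     lab         185
6     19       72    roof         360
9     33       39     lab         195
10    30       87  garage         435
11    -3       57    dock         285
12   -10       42  garage         210
drop duplicate site (keep=first):
    temp  battery    site  battery_x5
0      9       66     lab         330
1     -6       44  garage         220
4     18       16    roof          80
11    -3       57    dock         285
Finally, value at position 1, column 'battery_x5' = 220.

220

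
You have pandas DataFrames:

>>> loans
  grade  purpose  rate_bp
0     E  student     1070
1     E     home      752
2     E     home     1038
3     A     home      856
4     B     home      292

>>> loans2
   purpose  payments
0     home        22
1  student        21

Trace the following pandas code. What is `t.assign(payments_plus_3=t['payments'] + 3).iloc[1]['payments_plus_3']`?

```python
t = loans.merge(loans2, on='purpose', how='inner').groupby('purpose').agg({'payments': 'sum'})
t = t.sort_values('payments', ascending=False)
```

24

merge on 'purpose' (how='inner') → 5 rows:
  grade  purpose  rate_bp  payments
0     E  student     1070        21
1     E     home      752        22
2     E     home     1038        22
3     A     home      856        22
4     B     home      292        22
group by purpose, sum of payments:
         payments
purpose          
home           88
student        21
sort by payments descending:
         payments
purpose          
home           88
student        21
add column payments_plus_3 = t['payments'] + 3:
         payments  payments_plus_3
purpose                           
home           88               91
student        21               24
Reading off the value at position 1, column 'payments_plus_3', we get 24.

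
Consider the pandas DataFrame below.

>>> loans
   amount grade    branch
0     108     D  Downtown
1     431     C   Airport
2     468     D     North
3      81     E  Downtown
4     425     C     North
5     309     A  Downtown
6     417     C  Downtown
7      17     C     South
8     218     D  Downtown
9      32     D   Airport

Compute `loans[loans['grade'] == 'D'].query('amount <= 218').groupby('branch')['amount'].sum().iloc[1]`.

326

filter rows where grade == 'D':
   amount grade    branch
0     108     D  Downtown
2     468     D     North
8     218     D  Downtown
9      32     D   Airport
filter rows where amount <= 218:
   amount grade    branch
0     108     D  Downtown
8     218     D  Downtown
9      32     D   Airport
group by branch, sum of amount:
branch
Airport      32
Downtown    326
Name: amount, dtype: int64
Finally, value at position 1 = 326.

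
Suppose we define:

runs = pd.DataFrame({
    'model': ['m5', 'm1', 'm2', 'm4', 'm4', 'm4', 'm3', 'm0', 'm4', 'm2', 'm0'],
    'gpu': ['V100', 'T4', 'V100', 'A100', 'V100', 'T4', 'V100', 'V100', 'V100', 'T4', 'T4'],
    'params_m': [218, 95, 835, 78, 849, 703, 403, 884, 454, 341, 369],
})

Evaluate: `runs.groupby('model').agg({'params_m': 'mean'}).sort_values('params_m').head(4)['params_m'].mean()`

group by model, mean of params_m:
       params_m
model          
m0        626.5
m1         95.0
m2        588.0
m3        403.0
m4        521.0
m5        218.0
sort by params_m:
       params_m
model          
m1         95.0
m5        218.0
m3        403.0
m4        521.0
m2        588.0
m0        626.5
take first 4 rows:
       params_m
model          
m1         95.0
m5        218.0
m3        403.0
m4        521.0
Taking the mean of column 'params_m' gives 309.25.

309.25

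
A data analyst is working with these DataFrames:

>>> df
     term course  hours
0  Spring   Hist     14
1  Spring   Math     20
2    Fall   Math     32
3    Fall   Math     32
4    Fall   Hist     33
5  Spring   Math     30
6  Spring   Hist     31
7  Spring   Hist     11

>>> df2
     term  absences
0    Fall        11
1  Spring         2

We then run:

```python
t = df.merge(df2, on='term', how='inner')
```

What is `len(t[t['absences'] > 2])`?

3

merge on 'term' (how='inner') → 8 rows:
     term course  hours  absences
0  Spring   Hist     14         2
1  Spring   Math     20         2
2    Fall   Math     32        11
3    Fall   Math     32        11
4    Fall   Hist     33        11
5  Spring   Math     30         2
6  Spring   Hist     31         2
7  Spring   Hist     11         2
filter rows where absences > 2:
   term course  hours  absences
2  Fall   Math     32        11
3  Fall   Math     32        11
4  Fall   Hist     33        11
number of rows → 3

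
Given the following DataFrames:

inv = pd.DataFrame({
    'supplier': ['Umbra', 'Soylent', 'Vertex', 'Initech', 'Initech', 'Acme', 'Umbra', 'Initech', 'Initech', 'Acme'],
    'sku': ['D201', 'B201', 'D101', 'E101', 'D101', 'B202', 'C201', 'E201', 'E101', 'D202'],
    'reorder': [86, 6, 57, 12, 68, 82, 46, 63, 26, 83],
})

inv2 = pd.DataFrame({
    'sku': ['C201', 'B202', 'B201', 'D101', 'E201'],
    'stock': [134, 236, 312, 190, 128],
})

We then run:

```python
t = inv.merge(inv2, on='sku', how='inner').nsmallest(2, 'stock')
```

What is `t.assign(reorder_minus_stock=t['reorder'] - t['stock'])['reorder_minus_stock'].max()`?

merge on 'sku' (how='inner') → 6 rows:
  supplier   sku  reorder  stock
0  Soylent  B201        6    312
1   Vertex  D101       57    190
2  Initech  D101       68    190
3     Acme  B202       82    236
4    Umbra  C201       46    134
5  Initech  E201       63    128
take 2 rows with smallest stock:
  supplier   sku  reorder  stock
5  Initech  E201       63    128
4    Umbra  C201       46    134
add column reorder_minus_stock = t['reorder'] - t['stock']:
  supplier   sku  reorder  stock  reorder_minus_stock
5  Initech  E201       63    128                  -65
4    Umbra  C201       46    134                  -88
Taking the max of column 'reorder_minus_stock' gives -65.

-65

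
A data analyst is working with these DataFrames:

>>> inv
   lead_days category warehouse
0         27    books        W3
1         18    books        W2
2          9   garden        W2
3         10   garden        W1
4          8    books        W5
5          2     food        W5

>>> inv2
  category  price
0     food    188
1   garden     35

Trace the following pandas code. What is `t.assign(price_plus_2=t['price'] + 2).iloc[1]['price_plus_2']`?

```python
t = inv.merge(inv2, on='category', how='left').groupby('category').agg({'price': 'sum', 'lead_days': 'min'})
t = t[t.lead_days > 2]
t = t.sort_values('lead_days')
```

merge on 'category' (how='left') → 6 rows:
   lead_days category warehouse  price
0         27    books        W3    NaN
1         18    books        W2    NaN
2          9   garden        W2   35.0
3         10   garden        W1   35.0
4          8    books        W5    NaN
5          2     food        W5  188.0
group by category: sum(price), min(lead_days):
          price  lead_days
category                  
books       0.0          8
food      188.0          2
garden     70.0          9
filter rows where lead_days > 2:
          price  lead_days
category                  
books       0.0          8
garden     70.0          9
sort by lead_days:
          price  lead_days
category                  
books       0.0          8
garden     70.0          9
add column price_plus_2 = t['price'] + 2:
          price  lead_days  price_plus_2
category                                
books       0.0          8           2.0
garden     70.0          9          72.0
value at position 1, column 'price_plus_2' → 72.0

72.0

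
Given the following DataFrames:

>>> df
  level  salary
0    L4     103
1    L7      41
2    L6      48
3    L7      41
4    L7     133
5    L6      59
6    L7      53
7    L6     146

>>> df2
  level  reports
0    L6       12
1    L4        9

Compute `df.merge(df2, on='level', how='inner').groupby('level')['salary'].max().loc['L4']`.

103

merge on 'level' (how='inner') → 4 rows:
  level  salary  reports
0    L4     103        9
1    L6      48       12
2    L6      59       12
3    L6     146       12
group by level, max of salary:
level
L4    103
L6    146
Name: salary, dtype: int64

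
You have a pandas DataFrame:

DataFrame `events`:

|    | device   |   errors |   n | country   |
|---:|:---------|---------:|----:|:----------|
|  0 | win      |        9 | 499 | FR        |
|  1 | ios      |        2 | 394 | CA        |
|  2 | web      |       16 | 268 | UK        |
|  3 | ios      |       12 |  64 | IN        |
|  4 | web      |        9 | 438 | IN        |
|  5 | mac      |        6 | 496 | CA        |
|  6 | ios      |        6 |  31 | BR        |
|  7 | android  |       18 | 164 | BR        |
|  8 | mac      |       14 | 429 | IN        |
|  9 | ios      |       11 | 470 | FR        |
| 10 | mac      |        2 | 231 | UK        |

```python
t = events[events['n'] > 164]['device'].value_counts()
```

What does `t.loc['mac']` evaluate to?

filter rows where n > 164:
   device  errors    n country
0     win       9  499      FR
1     ios       2  394      CA
2     web      16  268      UK
4     web       9  438      IN
5     mac       6  496      CA
8     mac      14  429      IN
9     ios      11  470      FR
10    mac       2  231      UK
value_counts of device:
device
mac    3
ios    2
web    2
win    1
Name: count, dtype: int64

3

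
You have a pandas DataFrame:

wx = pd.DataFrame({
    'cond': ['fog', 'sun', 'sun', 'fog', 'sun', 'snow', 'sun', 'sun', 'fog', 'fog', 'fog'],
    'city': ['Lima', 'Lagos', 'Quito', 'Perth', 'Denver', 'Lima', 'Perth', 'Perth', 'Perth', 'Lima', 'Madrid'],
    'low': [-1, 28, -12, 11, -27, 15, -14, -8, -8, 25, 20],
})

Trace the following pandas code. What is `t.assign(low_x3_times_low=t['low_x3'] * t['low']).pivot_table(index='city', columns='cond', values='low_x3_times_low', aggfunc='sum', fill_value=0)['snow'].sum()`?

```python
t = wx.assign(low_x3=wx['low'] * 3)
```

675

add column low_x3 = wx['low'] * 3:
    cond    city  low  low_x3
0    fog    Lima   -1      -3
1    sun   Lagos   28      84
2    sun   Quito  -12     -36
3    fog   Perth   11      33
4    sun  Denver  -27     -81
5   snow    Lima   15      45
6    sun   Perth  -14     -42
7    sun   Perth   -8     -24
8    fog   Perth   -8     -24
9    fog    Lima   25      75
10   fog  Madrid   20      60
add column low_x3_times_low = t['low_x3'] * t['low']:
    cond    city  low  low_x3  low_x3_times_low
0    fog    Lima   -1      -3                 3
1    sun   Lagos   28      84              2352
2    sun   Quito  -12     -36               432
3    fog   Perth   11      33               363
4    sun  Denver  -27     -81              2187
5   snow    Lima   15      45               675
6    sun   Perth  -14     -42               588
7    sun   Perth   -8     -24               192
8    fog   Perth   -8     -24               192
9    fog    Lima   25      75              1875
10   fog  Madrid   20      60              1200
pivot: rows=city, cols=cond, sum(low_x3_times_low):
cond     fog  snow   sun
city                    
Denver     0     0  2187
Lagos      0     0  2352
Lima    1878   675     0
Madrid  1200     0     0
Perth    555     0   780
Quito      0     0   432
The sum of column 'snow' is 675.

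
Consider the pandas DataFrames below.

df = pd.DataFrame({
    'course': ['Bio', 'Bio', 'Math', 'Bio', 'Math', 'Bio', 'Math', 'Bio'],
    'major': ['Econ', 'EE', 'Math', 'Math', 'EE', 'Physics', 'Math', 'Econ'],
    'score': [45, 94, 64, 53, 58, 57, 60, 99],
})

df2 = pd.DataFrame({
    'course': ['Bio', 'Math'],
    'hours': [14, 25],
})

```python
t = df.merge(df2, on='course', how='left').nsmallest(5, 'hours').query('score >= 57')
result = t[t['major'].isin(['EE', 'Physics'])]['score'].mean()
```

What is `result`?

75.5

merge on 'course' (how='left') → 8 rows:
  course    major  score  hours
0    Bio     Econ     45     14
1    Bio       EE     94     14
2   Math     Math     64     25
3    Bio     Math     53     14
4   Math       EE     58     25
5    Bio  Physics     57     14
6   Math     Math     60     25
7    Bio     Econ     99     14
take 5 rows with smallest hours:
  course    major  score  hours
0    Bio     Econ     45     14
1    Bio       EE     94     14
3    Bio     Math     53     14
5    Bio  Physics     57     14
7    Bio     Econ     99     14
filter rows where score >= 57:
  course    major  score  hours
1    Bio       EE     94     14
5    Bio  Physics     57     14
7    Bio     Econ     99     14
filter rows where major in ['EE', 'Physics']:
  course    major  score  hours
1    Bio       EE     94     14
5    Bio  Physics     57     14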